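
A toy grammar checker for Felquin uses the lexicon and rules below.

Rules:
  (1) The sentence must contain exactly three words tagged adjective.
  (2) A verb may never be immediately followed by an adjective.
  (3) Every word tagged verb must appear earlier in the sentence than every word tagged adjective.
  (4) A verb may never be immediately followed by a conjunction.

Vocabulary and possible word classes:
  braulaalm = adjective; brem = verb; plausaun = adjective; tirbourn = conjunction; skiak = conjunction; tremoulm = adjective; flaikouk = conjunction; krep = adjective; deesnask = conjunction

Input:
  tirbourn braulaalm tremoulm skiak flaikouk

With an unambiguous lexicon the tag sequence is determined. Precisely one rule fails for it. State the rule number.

Fixed tagging: conjunction adjective adjective conjunction conjunction.
Rule check: R1 violated, R2 holds, R3 holds, R4 holds.
Only rule 1 fails.

1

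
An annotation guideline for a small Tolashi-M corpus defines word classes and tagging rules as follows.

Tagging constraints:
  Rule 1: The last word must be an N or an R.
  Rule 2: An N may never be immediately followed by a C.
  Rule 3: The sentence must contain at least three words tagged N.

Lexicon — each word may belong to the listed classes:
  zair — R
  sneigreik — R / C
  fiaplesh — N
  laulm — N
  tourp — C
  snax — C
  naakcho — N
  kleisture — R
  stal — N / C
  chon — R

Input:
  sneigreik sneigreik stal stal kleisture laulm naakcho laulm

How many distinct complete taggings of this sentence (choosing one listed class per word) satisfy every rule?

12

Candidates per position — 1:sneigreik {R,C}; 2:sneigreik {R,C}; 3:stal {N,C}; 4:stal {N,C}; 5:kleisture {R}; 6:laulm {N}; 7:naakcho {N}; 8:laulm {N}.
There are 16 candidate sequences in total.
Checking each against the rules leaves 12 sequences.
Count = 12.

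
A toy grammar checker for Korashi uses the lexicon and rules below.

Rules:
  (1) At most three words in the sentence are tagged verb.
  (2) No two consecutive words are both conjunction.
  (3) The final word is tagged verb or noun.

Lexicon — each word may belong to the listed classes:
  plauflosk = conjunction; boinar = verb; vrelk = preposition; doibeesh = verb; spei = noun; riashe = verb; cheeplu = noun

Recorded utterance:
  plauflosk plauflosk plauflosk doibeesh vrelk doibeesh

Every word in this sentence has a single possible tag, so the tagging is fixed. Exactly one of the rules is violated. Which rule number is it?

2

Fixed tagging: conjunction conjunction conjunction verb preposition verb.
Checking each rule: R1 ✓, R2 ✗, R3 ✓.
Only rule 2 fails.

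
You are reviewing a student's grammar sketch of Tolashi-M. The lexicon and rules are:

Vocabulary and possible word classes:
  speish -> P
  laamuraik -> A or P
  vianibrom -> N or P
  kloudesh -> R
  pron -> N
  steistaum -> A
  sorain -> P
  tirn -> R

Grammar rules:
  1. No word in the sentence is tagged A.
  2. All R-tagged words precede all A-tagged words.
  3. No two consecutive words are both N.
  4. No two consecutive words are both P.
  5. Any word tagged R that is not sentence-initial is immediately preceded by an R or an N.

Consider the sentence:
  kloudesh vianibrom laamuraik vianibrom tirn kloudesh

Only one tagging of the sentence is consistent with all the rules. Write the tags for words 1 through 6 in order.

Candidates per position — 1:kloudesh {R}; 2:vianibrom {N,P}; 3:laamuraik {A,P}; 4:vianibrom {N,P}; 5:tirn {R}; 6:kloudesh {R}.
Word 3 cannot be A — rule 1 would then fail for every completion. It is P.
Word 4 cannot be P — rule 4 would then fail for every completion. It is N.
Word 2 cannot be P — rule 4 would then fail for every completion. It is N.
That leaves exactly one tagging: R N P N R R.
Check: rule 1 ✓; rule 2 ✓; rule 3 ✓; rule 4 ✓; rule 5 ✓.

R N P N R R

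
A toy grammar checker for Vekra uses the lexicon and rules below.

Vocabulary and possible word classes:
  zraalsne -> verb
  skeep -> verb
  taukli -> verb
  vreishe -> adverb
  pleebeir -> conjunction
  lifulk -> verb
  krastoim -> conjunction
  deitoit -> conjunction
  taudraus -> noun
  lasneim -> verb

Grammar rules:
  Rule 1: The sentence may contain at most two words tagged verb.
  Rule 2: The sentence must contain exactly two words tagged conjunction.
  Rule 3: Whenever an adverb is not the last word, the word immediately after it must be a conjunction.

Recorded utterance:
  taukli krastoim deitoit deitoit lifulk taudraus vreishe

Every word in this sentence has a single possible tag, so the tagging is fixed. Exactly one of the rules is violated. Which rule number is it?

2

Fixed tagging: verb conjunction conjunction conjunction verb noun adverb.
Applying the rules: R1 ok, R2 fails, R3 ok.
Only rule 2 fails.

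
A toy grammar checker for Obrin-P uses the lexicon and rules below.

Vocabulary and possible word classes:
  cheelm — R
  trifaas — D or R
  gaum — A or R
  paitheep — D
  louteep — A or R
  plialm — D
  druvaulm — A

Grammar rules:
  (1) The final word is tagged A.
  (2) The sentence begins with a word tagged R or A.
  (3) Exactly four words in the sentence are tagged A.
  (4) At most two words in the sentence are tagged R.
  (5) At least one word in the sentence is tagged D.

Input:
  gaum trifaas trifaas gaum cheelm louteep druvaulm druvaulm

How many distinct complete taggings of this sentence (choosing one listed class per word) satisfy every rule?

Candidates per position — 1:gaum {A,R}; 2:trifaas {D,R}; 3:trifaas {D,R}; 4:gaum {A,R}; 5:cheelm {R}; 6:louteep {A,R}; 7:druvaulm {A}; 8:druvaulm {A}.
There are 32 candidate sequences in total.
The sequences that satisfy every rule: A D D A R R A A; A D D R R A A A; R D D A R A A A.
Count = 3.

3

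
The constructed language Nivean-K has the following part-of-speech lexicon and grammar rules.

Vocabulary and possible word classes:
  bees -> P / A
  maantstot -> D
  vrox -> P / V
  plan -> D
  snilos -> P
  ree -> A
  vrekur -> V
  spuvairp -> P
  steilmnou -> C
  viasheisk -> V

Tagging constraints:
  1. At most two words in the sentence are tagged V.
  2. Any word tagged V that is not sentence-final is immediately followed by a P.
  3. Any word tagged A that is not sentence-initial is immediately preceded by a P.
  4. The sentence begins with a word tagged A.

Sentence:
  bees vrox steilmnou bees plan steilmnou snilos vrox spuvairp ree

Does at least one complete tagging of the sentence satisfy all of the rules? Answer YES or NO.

YES

Candidates per position — 1:bees {P,A}; 2:vrox {P,V}; 3:steilmnou {C}; 4:bees {P,A}; 5:plan {D}; 6:steilmnou {C}; 7:snilos {P}; 8:vrox {P,V}; 9:spuvairp {P}; 10:ree {A}.
One satisfying assignment: A P C P D C P V P A.
Verifying each rule — rule 1 satisfied; rule 2 satisfied; rule 3 satisfied; rule 4 satisfied.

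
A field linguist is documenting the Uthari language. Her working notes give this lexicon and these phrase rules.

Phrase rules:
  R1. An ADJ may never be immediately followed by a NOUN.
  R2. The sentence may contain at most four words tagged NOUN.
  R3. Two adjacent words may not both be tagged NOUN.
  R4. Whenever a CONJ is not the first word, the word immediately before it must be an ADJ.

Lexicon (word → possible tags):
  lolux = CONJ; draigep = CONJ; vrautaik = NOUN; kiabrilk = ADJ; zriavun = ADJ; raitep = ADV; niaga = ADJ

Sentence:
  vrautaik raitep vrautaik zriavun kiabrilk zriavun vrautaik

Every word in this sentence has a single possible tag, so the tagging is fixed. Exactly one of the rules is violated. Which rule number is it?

Fixed tagging: NOUN ADV NOUN ADJ ADJ ADJ NOUN.
Applying the rules: R1 ✗, R2 ✓, R3 ✓, R4 ✓.
Only rule 1 fails.

1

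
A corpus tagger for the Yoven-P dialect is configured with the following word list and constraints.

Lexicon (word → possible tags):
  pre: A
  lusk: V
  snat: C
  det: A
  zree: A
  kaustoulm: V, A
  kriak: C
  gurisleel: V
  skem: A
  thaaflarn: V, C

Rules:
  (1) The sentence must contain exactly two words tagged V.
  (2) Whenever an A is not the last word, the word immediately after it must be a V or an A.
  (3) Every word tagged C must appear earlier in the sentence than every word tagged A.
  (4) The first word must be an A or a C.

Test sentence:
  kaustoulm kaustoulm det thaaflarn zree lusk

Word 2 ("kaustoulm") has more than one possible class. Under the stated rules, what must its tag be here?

Candidates per position — 1:kaustoulm {V,A}; 2:kaustoulm {V,A}; 3:det {A}; 4:thaaflarn {V,C}; 5:zree {A}; 6:lusk {V}.
Position 1: V is ruled out by rule 4; that leaves A.
Position 4: C is ruled out by rule 2; that leaves V.
Position 2: V is ruled out by rule 1; that leaves A.
The unique satisfying tagging is: A A A V A V.
Rule-by-rule: rule 1 ✓; rule 2 ✓; rule 3 ✓; rule 4 ✓.

A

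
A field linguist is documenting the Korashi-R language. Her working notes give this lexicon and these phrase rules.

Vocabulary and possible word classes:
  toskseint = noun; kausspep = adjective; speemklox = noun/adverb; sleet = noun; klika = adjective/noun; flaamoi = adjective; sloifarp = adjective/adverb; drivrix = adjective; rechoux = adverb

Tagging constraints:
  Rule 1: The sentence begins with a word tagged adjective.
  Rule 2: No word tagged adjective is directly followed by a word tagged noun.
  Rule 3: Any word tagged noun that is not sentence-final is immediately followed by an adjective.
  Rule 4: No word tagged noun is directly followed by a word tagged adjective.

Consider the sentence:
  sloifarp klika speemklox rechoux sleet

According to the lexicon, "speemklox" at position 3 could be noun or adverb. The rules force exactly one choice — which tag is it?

Candidates per position — 1:sloifarp {adjective,adverb}; 2:klika {adjective,noun}; 3:speemklox {noun,adverb}; 4:rechoux {adverb}; 5:sleet {noun}.
At position 1, choosing adverb makes rule 1 impossible to satisfy; hence adjective.
At position 2, choosing noun makes rule 2 impossible to satisfy; hence adjective.
At position 3, choosing noun makes rule 2 impossible to satisfy; hence adverb.
So the tagging must be: adjective adjective adverb adverb noun.
Verifying each rule — rule 1 ok; rule 2 ok; rule 3 ok; rule 4 ok.

adverb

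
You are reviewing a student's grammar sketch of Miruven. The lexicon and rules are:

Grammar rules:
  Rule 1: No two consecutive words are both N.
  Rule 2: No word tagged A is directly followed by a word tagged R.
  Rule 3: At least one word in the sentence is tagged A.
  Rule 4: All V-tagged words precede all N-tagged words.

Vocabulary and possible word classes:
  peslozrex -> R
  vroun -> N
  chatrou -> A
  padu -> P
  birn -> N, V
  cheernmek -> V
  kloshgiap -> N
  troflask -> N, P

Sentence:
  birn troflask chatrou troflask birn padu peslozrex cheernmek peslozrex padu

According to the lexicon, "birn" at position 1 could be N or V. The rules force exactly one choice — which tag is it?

V

Candidates per position — 1:birn {N,V}; 2:troflask {N,P}; 3:chatrou {A}; 4:troflask {N,P}; 5:birn {N,V}; 6:padu {P}; 7:peslozrex {R}; 8:cheernmek {V}; 9:peslozrex {R}; 10:padu {P}.
At position 1, choosing N makes rule 4 impossible to satisfy; hence V.
At position 2, choosing N makes rule 4 impossible to satisfy; hence P.
At position 4, choosing N makes rule 4 impossible to satisfy; hence P.
At position 5, choosing N makes rule 4 impossible to satisfy; hence V.
The unique satisfying tagging is: V P A P V P R V R P.
Rule-by-rule: rule 1 satisfied; rule 2 satisfied; rule 3 satisfied; rule 4 satisfied.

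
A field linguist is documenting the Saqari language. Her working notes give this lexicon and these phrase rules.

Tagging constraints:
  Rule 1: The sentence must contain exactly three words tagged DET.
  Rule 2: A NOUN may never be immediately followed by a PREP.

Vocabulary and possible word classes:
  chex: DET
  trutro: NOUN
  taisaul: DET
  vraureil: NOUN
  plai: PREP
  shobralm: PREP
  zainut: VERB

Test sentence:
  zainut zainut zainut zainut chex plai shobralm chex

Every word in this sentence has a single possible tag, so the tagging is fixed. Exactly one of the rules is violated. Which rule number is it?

Fixed tagging: VERB VERB VERB VERB DET PREP PREP DET.
Applying the rules: R1 fails, R2 ok.
Only rule 1 fails.

1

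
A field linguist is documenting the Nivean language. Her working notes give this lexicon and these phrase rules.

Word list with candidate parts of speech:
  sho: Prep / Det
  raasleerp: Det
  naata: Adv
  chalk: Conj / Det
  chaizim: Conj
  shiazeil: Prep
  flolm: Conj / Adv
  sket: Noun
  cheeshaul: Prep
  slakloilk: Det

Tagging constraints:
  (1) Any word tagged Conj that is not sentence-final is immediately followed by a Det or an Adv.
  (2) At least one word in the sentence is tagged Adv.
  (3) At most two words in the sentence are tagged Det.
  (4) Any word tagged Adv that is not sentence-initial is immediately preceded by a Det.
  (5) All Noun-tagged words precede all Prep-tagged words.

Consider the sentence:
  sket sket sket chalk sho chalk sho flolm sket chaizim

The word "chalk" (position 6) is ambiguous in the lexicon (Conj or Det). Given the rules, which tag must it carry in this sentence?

Conj

Candidates per position — 1:sket {Noun}; 2:sket {Noun}; 3:sket {Noun}; 4:chalk {Conj,Det}; 5:sho {Prep,Det}; 6:chalk {Conj,Det}; 7:sho {Prep,Det}; 8:flolm {Conj,Adv}; 9:sket {Noun}; 10:chaizim {Conj}.
Position 5: Prep is ruled out by rule 5; that leaves Det.
Position 7: Prep is ruled out by rule 5; that leaves Det.
Position 8: Conj is ruled out by rule 1; that leaves Adv.
Position 4: Det is ruled out by rule 3; that leaves Conj.
Position 6: Det is ruled out by rule 3; that leaves Conj.
That leaves exactly one tagging: Noun Noun Noun Conj Det Conj Det Adv Noun Conj.
Verifying each rule — rule 1 holds; rule 2 holds; rule 3 holds; rule 4 holds; rule 5 holds.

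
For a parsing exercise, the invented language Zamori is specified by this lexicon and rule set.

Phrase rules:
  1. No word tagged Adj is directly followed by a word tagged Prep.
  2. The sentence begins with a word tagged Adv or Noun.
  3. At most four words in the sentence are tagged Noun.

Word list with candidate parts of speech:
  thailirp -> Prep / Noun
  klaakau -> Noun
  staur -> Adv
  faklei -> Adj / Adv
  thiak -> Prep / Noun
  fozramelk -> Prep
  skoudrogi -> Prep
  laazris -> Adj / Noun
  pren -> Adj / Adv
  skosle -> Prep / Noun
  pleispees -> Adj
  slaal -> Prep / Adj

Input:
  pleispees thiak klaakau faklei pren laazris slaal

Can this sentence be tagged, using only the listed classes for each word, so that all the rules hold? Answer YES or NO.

NO

Candidates per position — 1:pleispees {Adj}; 2:thiak {Prep,Noun}; 3:klaakau {Noun}; 4:faklei {Adj,Adv}; 5:pren {Adj,Adv}; 6:laazris {Adj,Noun}; 7:slaal {Prep,Adj}.
Rule 2 cannot be satisfied by any choice of tags from the lexicon.
So there is no consistent tagging.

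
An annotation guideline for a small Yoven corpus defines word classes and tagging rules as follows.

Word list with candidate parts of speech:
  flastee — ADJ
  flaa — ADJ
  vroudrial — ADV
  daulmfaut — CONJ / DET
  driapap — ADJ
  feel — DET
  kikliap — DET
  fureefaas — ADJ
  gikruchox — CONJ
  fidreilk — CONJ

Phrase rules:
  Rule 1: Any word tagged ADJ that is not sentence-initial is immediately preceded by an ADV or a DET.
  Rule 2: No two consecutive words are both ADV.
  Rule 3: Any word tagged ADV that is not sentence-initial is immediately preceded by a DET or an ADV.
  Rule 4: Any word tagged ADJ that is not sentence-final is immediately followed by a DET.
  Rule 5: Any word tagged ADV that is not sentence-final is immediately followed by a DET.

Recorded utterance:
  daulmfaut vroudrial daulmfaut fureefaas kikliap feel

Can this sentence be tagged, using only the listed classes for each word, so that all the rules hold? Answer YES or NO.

Candidates per position — 1:daulmfaut {CONJ,DET}; 2:vroudrial {ADV}; 3:daulmfaut {CONJ,DET}; 4:fureefaas {ADJ}; 5:kikliap {DET}; 6:feel {DET}.
One satisfying assignment: DET ADV DET ADJ DET DET.
Check: rule 1 ✓; rule 2 ✓; rule 3 ✓; rule 4 ✓; rule 5 ✓.

YES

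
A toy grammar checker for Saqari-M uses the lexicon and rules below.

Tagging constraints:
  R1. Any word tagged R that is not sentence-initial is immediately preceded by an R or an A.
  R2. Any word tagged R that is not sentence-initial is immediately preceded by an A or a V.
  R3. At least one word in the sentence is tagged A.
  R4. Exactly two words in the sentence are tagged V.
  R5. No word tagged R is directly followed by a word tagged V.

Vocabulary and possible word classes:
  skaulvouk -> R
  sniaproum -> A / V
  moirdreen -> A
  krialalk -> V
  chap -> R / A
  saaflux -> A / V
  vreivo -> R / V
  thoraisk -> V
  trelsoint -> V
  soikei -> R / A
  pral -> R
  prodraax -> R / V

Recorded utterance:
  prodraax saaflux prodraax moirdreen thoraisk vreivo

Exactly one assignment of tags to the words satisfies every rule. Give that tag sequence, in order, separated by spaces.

Candidates per position — 1:prodraax {R,V}; 2:saaflux {A,V}; 3:prodraax {R,V}; 4:moirdreen {A}; 5:thoraisk {V}; 6:vreivo {R,V}.
Position 6: tagging it R would leave rule 1 unsatisfiable, so it must be V.
Position 1: tagging it V would leave rule 4 unsatisfiable, so it must be R.
Position 2: tagging it V would leave rule 4 unsatisfiable, so it must be A.
Position 3: tagging it V would leave rule 4 unsatisfiable, so it must be R.
The unique satisfying tagging is: R A R A V V.
Verifying each rule — rule 1 satisfied; rule 2 satisfied; rule 3 satisfied; rule 4 satisfied; rule 5 satisfied.

R A R A V V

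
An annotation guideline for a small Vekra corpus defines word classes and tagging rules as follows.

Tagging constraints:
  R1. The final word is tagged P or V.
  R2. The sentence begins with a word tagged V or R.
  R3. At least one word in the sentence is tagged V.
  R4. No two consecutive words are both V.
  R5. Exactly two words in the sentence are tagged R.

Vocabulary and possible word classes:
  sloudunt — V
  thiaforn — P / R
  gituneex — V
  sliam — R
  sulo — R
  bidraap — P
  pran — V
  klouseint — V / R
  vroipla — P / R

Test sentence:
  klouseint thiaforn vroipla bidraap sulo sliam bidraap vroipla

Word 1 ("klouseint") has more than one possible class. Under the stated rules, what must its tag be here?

Candidates per position — 1:klouseint {V,R}; 2:thiaforn {P,R}; 3:vroipla {P,R}; 4:bidraap {P}; 5:sulo {R}; 6:sliam {R}; 7:bidraap {P}; 8:vroipla {P,R}.
Position 1: R is ruled out by rule 3; that leaves V.
Position 2: R is ruled out by rule 5; that leaves P.
Position 3: R is ruled out by rule 5; that leaves P.
Position 8: R is ruled out by rule 1; that leaves P.
That leaves exactly one tagging: V P P P R R P P.
Rule-by-rule: rule 1 holds; rule 2 holds; rule 3 holds; rule 4 holds; rule 5 holds.

V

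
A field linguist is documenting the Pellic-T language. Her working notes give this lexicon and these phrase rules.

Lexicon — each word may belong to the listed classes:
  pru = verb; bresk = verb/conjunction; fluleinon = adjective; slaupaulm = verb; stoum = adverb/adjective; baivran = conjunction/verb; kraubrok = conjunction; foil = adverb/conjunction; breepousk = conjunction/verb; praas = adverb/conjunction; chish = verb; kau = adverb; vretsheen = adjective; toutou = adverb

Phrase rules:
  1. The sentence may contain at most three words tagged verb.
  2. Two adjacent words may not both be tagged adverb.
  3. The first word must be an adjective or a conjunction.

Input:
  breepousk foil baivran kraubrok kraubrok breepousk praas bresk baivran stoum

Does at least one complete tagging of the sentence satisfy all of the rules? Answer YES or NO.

Candidates per position — 1:breepousk {conjunction,verb}; 2:foil {adverb,conjunction}; 3:baivran {conjunction,verb}; 4:kraubrok {conjunction}; 5:kraubrok {conjunction}; 6:breepousk {conjunction,verb}; 7:praas {adverb,conjunction}; 8:bresk {verb,conjunction}; 9:baivran {conjunction,verb}; 10:stoum {adverb,adjective}.
One satisfying assignment: conjunction adverb verb conjunction conjunction conjunction adverb verb verb adjective.
Checking: rule 1 ✓; rule 2 ✓; rule 3 ✓.

YES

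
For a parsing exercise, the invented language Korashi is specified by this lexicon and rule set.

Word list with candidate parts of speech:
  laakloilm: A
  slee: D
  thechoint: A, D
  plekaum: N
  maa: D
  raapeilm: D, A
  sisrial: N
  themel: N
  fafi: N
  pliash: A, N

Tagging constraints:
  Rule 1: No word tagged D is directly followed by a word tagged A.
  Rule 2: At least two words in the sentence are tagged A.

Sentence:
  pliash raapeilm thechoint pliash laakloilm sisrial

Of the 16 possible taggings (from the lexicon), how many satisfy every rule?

Candidates per position — 1:pliash {A,N}; 2:raapeilm {D,A}; 3:thechoint {A,D}; 4:pliash {A,N}; 5:laakloilm {A}; 6:sisrial {N}.
There are 16 candidate sequences in total.
Checking each against the rules leaves 7 sequences.
Count = 7.

7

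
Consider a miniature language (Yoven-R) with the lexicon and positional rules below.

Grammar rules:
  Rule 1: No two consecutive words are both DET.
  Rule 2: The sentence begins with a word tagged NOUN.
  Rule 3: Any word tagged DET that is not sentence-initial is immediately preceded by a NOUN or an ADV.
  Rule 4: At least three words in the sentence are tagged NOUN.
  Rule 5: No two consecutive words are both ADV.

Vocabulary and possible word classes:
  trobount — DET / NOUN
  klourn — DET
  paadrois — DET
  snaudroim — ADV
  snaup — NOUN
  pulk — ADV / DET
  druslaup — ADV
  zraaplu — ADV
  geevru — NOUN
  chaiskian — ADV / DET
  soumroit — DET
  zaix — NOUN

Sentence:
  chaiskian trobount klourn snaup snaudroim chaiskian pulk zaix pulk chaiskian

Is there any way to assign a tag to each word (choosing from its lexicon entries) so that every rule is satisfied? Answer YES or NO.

NO

Candidates per position — 1:chaiskian {ADV,DET}; 2:trobount {DET,NOUN}; 3:klourn {DET}; 4:snaup {NOUN}; 5:snaudroim {ADV}; 6:chaiskian {ADV,DET}; 7:pulk {ADV,DET}; 8:zaix {NOUN}; 9:pulk {ADV,DET}; 10:chaiskian {ADV,DET}.
Rule 2 cannot be satisfied by any choice of tags from the lexicon.
So there is no consistent tagging.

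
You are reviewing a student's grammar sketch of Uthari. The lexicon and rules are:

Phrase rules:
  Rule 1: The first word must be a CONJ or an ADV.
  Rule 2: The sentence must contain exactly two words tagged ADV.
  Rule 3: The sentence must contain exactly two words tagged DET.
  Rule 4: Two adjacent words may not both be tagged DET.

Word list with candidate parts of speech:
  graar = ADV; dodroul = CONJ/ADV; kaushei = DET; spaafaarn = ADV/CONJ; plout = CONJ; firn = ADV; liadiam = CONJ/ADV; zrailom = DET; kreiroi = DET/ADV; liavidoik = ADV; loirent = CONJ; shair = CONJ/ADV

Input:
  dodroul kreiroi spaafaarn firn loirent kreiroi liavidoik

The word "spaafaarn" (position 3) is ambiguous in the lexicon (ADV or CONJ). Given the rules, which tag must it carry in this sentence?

Candidates per position — 1:dodroul {CONJ,ADV}; 2:kreiroi {DET,ADV}; 3:spaafaarn {ADV,CONJ}; 4:firn {ADV}; 5:loirent {CONJ}; 6:kreiroi {DET,ADV}; 7:liavidoik {ADV}.
Position 1: tagging it ADV would leave rule 2 unsatisfiable, so it must be CONJ.
Position 2: tagging it ADV would leave rule 2 unsatisfiable, so it must be DET.
Position 3: tagging it ADV would leave rule 2 unsatisfiable, so it must be CONJ.
Position 6: tagging it ADV would leave rule 2 unsatisfiable, so it must be DET.
The unique satisfying tagging is: CONJ DET CONJ ADV CONJ DET ADV.
Verifying each rule — rule 1 ✓; rule 2 ✓; rule 3 ✓; rule 4 ✓.

CONJ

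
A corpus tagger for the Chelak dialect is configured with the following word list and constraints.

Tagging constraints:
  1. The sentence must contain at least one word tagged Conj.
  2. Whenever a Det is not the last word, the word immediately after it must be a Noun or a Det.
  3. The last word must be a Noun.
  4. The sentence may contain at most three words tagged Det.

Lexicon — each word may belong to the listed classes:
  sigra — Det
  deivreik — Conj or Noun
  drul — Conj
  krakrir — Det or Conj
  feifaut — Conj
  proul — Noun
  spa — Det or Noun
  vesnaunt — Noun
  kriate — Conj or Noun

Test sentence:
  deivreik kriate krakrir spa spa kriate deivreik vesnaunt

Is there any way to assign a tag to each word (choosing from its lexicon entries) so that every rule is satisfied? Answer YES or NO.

YES

Candidates per position — 1:deivreik {Conj,Noun}; 2:kriate {Conj,Noun}; 3:krakrir {Det,Conj}; 4:spa {Det,Noun}; 5:spa {Det,Noun}; 6:kriate {Conj,Noun}; 7:deivreik {Conj,Noun}; 8:vesnaunt {Noun}.
One satisfying assignment: Conj Noun Det Det Det Noun Noun Noun.
Check: rule 1 holds; rule 2 holds; rule 3 holds; rule 4 holds.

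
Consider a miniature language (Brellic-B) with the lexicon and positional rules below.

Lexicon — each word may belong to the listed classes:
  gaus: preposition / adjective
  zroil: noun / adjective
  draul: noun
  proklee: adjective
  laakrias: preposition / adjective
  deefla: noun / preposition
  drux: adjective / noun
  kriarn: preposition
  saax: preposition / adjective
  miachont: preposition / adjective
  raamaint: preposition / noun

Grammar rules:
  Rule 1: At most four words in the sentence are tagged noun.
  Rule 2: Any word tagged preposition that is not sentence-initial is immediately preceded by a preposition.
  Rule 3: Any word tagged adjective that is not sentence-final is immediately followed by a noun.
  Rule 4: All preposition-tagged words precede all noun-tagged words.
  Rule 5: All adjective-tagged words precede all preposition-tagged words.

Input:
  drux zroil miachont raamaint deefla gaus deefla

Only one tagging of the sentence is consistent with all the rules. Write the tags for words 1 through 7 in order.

Candidates per position — 1:drux {adjective,noun}; 2:zroil {noun,adjective}; 3:miachont {preposition,adjective}; 4:raamaint {preposition,noun}; 5:deefla {noun,preposition}; 6:gaus {preposition,adjective}; 7:deefla {noun,preposition}.
At position 2, choosing adjective makes rule 3 impossible to satisfy; hence noun.
At position 3, choosing preposition makes rule 2 impossible to satisfy; hence adjective.
At position 4, choosing preposition makes rule 2 impossible to satisfy; hence noun.
At position 5, choosing preposition makes rule 2 impossible to satisfy; hence noun.
At position 6, choosing preposition makes rule 2 impossible to satisfy; hence adjective.
At position 7, choosing preposition makes rule 2 impossible to satisfy; hence noun.
At position 1, choosing noun makes rule 1 impossible to satisfy; hence adjective.
The unique satisfying tagging is: adjective noun adjective noun noun adjective noun.
Rule-by-rule: rule 1 ok; rule 2 ok; rule 3 ok; rule 4 ok; rule 5 ok.

adjective noun adjective noun noun adjective noun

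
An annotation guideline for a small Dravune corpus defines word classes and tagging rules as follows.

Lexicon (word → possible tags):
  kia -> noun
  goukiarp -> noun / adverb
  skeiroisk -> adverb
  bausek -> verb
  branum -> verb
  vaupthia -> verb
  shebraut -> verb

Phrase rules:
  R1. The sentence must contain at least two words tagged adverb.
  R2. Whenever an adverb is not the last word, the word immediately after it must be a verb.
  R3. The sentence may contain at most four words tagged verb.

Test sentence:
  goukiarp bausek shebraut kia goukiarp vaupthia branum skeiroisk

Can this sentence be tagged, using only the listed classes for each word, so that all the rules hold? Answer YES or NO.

Candidates per position — 1:goukiarp {noun,adverb}; 2:bausek {verb}; 3:shebraut {verb}; 4:kia {noun}; 5:goukiarp {noun,adverb}; 6:vaupthia {verb}; 7:branum {verb}; 8:skeiroisk {adverb}.
One satisfying assignment: adverb verb verb noun adverb verb verb adverb.
Checking: rule 1 satisfied; rule 2 satisfied; rule 3 satisfied.

YES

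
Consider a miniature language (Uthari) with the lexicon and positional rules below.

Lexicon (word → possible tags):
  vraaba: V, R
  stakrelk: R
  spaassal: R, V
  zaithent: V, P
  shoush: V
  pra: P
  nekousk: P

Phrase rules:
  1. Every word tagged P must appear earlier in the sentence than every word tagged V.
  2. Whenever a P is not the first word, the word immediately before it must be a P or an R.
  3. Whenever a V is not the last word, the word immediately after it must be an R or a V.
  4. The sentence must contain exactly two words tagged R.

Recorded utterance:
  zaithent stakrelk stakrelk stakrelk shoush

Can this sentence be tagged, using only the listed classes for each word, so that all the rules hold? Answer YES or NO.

Candidates per position — 1:zaithent {V,P}; 2:stakrelk {R}; 3:stakrelk {R}; 4:stakrelk {R}; 5:shoush {V}.
Rule 4 cannot be satisfied by any choice of tags from the lexicon.
So there is no consistent tagging.

NO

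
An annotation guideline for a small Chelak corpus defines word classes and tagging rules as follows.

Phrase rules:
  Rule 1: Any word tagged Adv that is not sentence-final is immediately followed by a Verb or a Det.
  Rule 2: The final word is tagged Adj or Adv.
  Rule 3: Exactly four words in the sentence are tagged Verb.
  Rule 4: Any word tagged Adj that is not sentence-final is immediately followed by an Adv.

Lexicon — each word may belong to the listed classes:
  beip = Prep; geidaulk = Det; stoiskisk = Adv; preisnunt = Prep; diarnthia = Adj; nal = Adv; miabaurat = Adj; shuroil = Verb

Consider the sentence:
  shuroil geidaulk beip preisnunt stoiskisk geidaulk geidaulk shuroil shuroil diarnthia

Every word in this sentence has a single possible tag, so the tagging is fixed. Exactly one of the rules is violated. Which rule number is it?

Fixed tagging: Verb Det Prep Prep Adv Det Det Verb Verb Adj.
Checking each rule: R1 pass, R2 pass, R3 fail, R4 pass.
Only rule 3 fails.

3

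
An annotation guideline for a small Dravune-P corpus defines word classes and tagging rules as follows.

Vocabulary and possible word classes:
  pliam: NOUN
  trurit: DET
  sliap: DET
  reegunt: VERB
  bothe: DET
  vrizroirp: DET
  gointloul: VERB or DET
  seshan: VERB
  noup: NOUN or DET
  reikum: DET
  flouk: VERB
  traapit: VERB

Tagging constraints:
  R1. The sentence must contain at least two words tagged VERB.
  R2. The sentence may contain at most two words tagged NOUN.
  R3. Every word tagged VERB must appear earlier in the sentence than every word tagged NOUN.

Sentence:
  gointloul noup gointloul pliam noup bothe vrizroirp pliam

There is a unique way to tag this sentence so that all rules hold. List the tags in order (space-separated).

Candidates per position — 1:gointloul {VERB,DET}; 2:noup {NOUN,DET}; 3:gointloul {VERB,DET}; 4:pliam {NOUN}; 5:noup {NOUN,DET}; 6:bothe {DET}; 7:vrizroirp {DET}; 8:pliam {NOUN}.
If word 1 were DET, no tagging could satisfy rule 1; so word 1 is VERB.
If word 2 were NOUN, no tagging could satisfy rule 2; so word 2 is DET.
If word 3 were DET, no tagging could satisfy rule 1; so word 3 is VERB.
If word 5 were NOUN, no tagging could satisfy rule 2; so word 5 is DET.
So the tagging must be: VERB DET VERB NOUN DET DET DET NOUN.
Verifying each rule — rule 1 holds; rule 2 holds; rule 3 holds.

VERB DET VERB NOUN DET DET DET NOUN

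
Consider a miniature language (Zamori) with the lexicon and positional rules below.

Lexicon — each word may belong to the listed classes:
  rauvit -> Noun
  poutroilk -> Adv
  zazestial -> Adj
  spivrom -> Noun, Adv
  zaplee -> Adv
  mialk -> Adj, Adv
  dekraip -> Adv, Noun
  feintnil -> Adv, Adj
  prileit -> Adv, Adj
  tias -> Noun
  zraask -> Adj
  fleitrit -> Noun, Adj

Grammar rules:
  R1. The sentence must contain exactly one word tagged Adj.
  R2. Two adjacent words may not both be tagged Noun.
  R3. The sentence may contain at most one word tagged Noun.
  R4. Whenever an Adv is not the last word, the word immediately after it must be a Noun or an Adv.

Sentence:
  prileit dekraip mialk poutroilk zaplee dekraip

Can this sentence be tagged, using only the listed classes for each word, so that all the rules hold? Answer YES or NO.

YES

Candidates per position — 1:prileit {Adv,Adj}; 2:dekraip {Adv,Noun}; 3:mialk {Adj,Adv}; 4:poutroilk {Adv}; 5:zaplee {Adv}; 6:dekraip {Adv,Noun}.
One satisfying assignment: Adv Noun Adj Adv Adv Adv.
Check: rule 1 ok; rule 2 ok; rule 3 ok; rule 4 ok.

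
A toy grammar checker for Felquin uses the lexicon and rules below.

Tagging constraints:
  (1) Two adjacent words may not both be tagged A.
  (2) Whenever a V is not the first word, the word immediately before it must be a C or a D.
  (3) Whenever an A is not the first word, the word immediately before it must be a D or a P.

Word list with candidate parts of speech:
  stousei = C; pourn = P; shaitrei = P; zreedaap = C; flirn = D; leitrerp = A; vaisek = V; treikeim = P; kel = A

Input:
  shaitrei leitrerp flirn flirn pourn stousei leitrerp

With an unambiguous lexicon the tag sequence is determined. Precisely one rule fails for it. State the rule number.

Fixed tagging: P A D D P C A.
Rule check: R1 ok, R2 ok, R3 fails.
Only rule 3 fails.

3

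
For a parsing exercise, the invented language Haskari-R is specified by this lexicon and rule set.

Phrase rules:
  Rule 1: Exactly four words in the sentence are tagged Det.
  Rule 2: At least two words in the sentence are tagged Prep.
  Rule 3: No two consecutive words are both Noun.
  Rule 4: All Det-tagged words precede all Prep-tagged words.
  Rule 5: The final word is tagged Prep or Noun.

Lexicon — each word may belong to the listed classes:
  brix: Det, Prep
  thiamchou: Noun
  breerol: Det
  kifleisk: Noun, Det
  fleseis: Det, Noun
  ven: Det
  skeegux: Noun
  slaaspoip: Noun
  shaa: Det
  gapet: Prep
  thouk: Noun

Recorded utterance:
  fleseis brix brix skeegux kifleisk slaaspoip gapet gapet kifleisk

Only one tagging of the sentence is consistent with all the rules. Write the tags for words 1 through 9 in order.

Candidates per position — 1:fleseis {Det,Noun}; 2:brix {Det,Prep}; 3:brix {Det,Prep}; 4:skeegux {Noun}; 5:kifleisk {Noun,Det}; 6:slaaspoip {Noun}; 7:gapet {Prep}; 8:gapet {Prep}; 9:kifleisk {Noun,Det}.
Word 5 cannot be Noun — rule 3 would then fail for every completion. It is Det.
Word 9 cannot be Det — rule 4 would then fail for every completion. It is Noun.
Word 1 cannot be Noun — rule 1 would then fail for every completion. It is Det.
Word 2 cannot be Prep — rule 1 would then fail for every completion. It is Det.
Word 3 cannot be Prep — rule 1 would then fail for every completion. It is Det.
The unique satisfying tagging is: Det Det Det Noun Det Noun Prep Prep Noun.
Verifying each rule — rule 1 holds; rule 2 holds; rule 3 holds; rule 4 holds; rule 5 holds.

Det Det Det Noun Det Noun Prep Prep Noun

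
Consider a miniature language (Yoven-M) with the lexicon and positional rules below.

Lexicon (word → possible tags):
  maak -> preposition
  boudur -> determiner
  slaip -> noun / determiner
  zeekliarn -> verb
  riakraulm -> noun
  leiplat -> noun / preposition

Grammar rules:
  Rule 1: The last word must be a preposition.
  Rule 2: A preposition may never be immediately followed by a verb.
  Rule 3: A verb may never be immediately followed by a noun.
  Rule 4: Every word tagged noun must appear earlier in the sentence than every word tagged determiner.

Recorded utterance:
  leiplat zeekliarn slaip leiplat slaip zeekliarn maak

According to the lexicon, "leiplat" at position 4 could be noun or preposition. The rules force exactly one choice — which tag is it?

Candidates per position — 1:leiplat {noun,preposition}; 2:zeekliarn {verb}; 3:slaip {noun,determiner}; 4:leiplat {noun,preposition}; 5:slaip {noun,determiner}; 6:zeekliarn {verb}; 7:maak {preposition}.
At position 1, choosing preposition makes rule 2 impossible to satisfy; hence noun.
At position 3, choosing noun makes rule 3 impossible to satisfy; hence determiner.
At position 4, choosing noun makes rule 4 impossible to satisfy; hence preposition.
At position 5, choosing noun makes rule 4 impossible to satisfy; hence determiner.
The unique satisfying tagging is: noun verb determiner preposition determiner verb preposition.
Rule-by-rule: rule 1 ✓; rule 2 ✓; rule 3 ✓; rule 4 ✓.

preposition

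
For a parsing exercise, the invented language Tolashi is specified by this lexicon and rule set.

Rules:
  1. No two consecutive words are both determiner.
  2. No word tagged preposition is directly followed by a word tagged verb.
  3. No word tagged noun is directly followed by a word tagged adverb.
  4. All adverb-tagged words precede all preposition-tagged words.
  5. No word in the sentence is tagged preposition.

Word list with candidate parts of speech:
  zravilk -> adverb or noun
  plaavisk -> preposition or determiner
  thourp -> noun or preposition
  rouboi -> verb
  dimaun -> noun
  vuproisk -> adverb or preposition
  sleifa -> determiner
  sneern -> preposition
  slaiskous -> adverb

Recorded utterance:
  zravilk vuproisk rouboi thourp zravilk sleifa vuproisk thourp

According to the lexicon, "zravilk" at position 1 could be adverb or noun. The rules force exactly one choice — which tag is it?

Candidates per position — 1:zravilk {adverb,noun}; 2:vuproisk {adverb,preposition}; 3:rouboi {verb}; 4:thourp {noun,preposition}; 5:zravilk {adverb,noun}; 6:sleifa {determiner}; 7:vuproisk {adverb,preposition}; 8:thourp {noun,preposition}.
Word 2 cannot be preposition — rule 2 would then fail for every completion. It is adverb.
Word 4 cannot be preposition — rule 5 would then fail for every completion. It is noun.
Word 5 cannot be adverb — rule 3 would then fail for every completion. It is noun.
Word 7 cannot be preposition — rule 5 would then fail for every completion. It is adverb.
Word 8 cannot be preposition — rule 5 would then fail for every completion. It is noun.
Word 1 cannot be noun — rule 3 would then fail for every completion. It is adverb.
The only consistent sequence is: adverb adverb verb noun noun determiner adverb noun.
Rule-by-rule: rule 1 satisfied; rule 2 satisfied; rule 3 satisfied; rule 4 satisfied; rule 5 satisfied.

adverb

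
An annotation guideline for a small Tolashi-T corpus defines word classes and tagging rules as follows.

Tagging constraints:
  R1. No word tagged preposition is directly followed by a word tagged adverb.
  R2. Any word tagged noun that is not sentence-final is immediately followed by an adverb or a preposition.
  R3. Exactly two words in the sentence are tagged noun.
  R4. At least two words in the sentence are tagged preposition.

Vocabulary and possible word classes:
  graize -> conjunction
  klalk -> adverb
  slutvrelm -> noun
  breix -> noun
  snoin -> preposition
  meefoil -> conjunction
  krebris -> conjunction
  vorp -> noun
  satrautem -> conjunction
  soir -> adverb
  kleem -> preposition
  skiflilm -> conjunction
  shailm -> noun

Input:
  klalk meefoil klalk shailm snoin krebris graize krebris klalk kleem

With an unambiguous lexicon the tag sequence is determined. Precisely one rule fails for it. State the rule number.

3

Fixed tagging: adverb conjunction adverb noun preposition conjunction conjunction conjunction adverb preposition.
Checking each rule: R1 holds, R2 holds, R3 violated, R4 holds.
Only rule 3 fails.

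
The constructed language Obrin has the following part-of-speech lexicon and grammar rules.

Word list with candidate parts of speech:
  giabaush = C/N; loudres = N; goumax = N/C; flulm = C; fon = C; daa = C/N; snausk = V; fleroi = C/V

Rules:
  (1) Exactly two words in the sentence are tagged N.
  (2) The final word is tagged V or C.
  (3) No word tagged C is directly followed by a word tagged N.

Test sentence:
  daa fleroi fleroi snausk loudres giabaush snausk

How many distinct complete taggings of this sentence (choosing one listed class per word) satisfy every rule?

Candidates per position — 1:daa {C,N}; 2:fleroi {C,V}; 3:fleroi {C,V}; 4:snausk {V}; 5:loudres {N}; 6:giabaush {C,N}; 7:snausk {V}.
There are 16 candidate sequences in total.
Checking each against the rules leaves 8 sequences.
Count = 8.

8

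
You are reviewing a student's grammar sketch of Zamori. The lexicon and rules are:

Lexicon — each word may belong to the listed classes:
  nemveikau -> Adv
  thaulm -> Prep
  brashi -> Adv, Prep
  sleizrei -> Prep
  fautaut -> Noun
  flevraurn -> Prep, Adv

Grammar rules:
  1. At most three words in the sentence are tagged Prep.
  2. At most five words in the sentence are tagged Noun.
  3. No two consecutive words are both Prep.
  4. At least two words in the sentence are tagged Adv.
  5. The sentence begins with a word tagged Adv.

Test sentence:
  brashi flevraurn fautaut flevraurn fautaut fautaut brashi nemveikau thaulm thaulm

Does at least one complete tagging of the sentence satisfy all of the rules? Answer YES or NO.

NO

Candidates per position — 1:brashi {Adv,Prep}; 2:flevraurn {Prep,Adv}; 3:fautaut {Noun}; 4:flevraurn {Prep,Adv}; 5:fautaut {Noun}; 6:fautaut {Noun}; 7:brashi {Adv,Prep}; 8:nemveikau {Adv}; 9:thaulm {Prep}; 10:thaulm {Prep}.
Rule 3 cannot be satisfied by any choice of tags from the lexicon.
So there is no consistent tagging.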